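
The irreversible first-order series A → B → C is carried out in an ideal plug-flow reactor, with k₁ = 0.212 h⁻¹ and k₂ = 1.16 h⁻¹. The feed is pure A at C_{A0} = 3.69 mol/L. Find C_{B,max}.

0.461 mol/L

At the optimum, C_{B,max}/C_{A0} = (k₁/k₂)^[k₂/(k₂−k₁)].
= (0.212/1.16)^(1.16/(1.16−0.212)) = (0.1828)^(1.224) = 0.1250.
C_{B,max} = 0.1250×3.69 = 0.461 mol/L.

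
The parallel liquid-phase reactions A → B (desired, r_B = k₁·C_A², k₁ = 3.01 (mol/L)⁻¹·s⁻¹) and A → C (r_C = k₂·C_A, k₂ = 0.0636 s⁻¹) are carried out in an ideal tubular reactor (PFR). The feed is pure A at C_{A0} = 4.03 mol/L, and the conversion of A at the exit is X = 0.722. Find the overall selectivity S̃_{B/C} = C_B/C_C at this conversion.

C_A = C_{A0}(1−X) = 1.120 mol/L.
Along a PFR/batch, dC_C/dC_A = −r_C/(r_B+r_C) = −k₂/(k₂+k₁·C_A).
Integrating from C_{A0} to C_A: C_C = (0.0636/3.01)·ln[(0.0636+3.01·4.03)/(0.0636+3.01·1.12)] = 0.02113·ln(12.19/3.436) = 0.02676 mol/L.
Then C_B = (C_{A0}−C_A) − C_C = 2.910 − 0.02676 = 2.883 mol/L.
S̃_{B/C} = C_B/C_C = 2.883/0.02676 = 108.

108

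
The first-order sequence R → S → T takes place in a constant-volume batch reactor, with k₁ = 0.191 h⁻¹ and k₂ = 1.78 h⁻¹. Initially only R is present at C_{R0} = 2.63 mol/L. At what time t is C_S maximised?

For first-order series the maximum of C_S occurs at t_opt = ln(k₂/k₁)/(k₂−k₁).
= ln(1.78/0.191)/(1.78−0.191) = ln(9.319)/1.589 = 2.232/1.589 = 1.40 h.

1.40 h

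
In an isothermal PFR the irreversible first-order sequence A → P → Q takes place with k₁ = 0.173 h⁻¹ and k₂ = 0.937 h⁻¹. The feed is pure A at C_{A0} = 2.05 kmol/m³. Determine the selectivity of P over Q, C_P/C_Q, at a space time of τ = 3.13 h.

Solving the coupled first-order balances gives C_P(τ) = [k₁/(k₂−k₁)]·C_{A0}·(e^(−k₁τ) − e^(−k₂τ)).
e^(−k₁τ) = e^(−0.173×3.13) = e^(−0.5415) = 0.5819; e^(−k₂τ) = e^(−2.933) = 0.05325.
C_P = 0.173×2.05/(0.937−0.173) × (0.5819−0.05325) = 0.4642×0.5286 = 0.2454 kmol/m³.
C_A = C_{A0}e^(−k₁τ) = 1.193 kmol/m³, so C_Q = C_{A0}−C_A−C_P = 0.6118 kmol/m³; C_P/C_Q = 0.401.

0.401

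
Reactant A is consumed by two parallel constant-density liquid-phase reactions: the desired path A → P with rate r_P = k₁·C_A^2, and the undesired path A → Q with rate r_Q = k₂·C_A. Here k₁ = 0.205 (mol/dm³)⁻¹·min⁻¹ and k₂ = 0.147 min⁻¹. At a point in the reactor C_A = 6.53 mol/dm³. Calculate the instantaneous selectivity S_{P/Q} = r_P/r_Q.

9.11

S_{P/Q} = r_P/r_Q = (k₁·C_A^2)/(k₂·C_A) = (k₁/k₂)·C_A.
= (0.205×6.530^2) / (0.147×6.530) = 8.741/0.9599 = 9.11.
Since the desired path is higher order in A, keeping C_A high (PFR or concentrated feed) favours P.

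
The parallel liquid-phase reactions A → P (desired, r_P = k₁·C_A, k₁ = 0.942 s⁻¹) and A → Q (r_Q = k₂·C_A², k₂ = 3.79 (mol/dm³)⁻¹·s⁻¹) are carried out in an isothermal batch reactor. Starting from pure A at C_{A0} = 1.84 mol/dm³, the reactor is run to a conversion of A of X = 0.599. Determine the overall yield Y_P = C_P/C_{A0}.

C_A = C_{A0}(1−X) = 0.7378 mol/dm³.
Along a PFR/batch, dC_P/dC_A = −r_P/(r_P+r_Q) = −k₁/(k₁+k₂·C_A).
Integrating from C_{A0} to C_A: C_P = (0.942/3.79)·ln[(0.942+3.79·1.84)/(0.942+3.79·0.738)] = 0.2485·ln(7.916/3.738) = 0.1865 mol/dm³.
Y_P = C_P/C_{A0} = 0.1865/1.84 = 0.101.

0.101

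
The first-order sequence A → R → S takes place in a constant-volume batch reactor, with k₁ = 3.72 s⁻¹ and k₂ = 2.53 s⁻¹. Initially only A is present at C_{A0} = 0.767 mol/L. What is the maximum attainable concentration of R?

0.338 mol/L

For a first-order series the maximum intermediate yield is C_{R,max}/C_{A0} = (k₁/k₂)^[k₂/(k₂−k₁)].
= (3.72/2.53)^(2.53/(2.53−3.72)) = (1.470)^(-2.126) = 0.4406.
C_{R,max} = 0.4406×0.767 = 0.338 mol/L.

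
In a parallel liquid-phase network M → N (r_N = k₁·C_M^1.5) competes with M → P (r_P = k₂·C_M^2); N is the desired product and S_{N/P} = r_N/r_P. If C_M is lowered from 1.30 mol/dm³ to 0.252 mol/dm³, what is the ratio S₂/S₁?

S_{N/P} = (k₁/k₂)·C_M^-0.5, so S₂/S₁ = (C_{M,2}/C_{M,1})^-0.5.
= (0.252/1.30)^(-0.5) = (0.1938)^(-0.5) = 2.27.

2.27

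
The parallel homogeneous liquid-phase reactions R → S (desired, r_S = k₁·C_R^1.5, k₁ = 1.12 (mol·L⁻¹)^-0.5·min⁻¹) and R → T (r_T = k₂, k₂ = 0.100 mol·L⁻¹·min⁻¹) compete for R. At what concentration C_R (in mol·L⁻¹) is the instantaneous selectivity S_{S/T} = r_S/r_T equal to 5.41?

0.616 mol·L⁻¹

S_{S/T} = (k₁/k₂)·C_R^1.5 ⇒ C_R = (S·k₂/k₁)^(1/1.5).
= (5.41×0.100/1.12)^(0.6667) = (0.4830)^(0.6667) = 0.616 mol·L⁻¹.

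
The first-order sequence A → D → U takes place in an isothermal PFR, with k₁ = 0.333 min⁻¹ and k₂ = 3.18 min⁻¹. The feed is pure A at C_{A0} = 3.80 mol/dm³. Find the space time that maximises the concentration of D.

The intermediate peaks when r₁ = r₂, i.e. k₁e^(−k₁τ) = k₂e^(−k₂τ), giving τ_opt = ln(k₂/k₁)/(k₂−k₁).
= ln(3.18/0.333)/(3.18−0.333) = ln(9.550)/2.847 = 2.256/2.847 = 0.793 min.

0.793 min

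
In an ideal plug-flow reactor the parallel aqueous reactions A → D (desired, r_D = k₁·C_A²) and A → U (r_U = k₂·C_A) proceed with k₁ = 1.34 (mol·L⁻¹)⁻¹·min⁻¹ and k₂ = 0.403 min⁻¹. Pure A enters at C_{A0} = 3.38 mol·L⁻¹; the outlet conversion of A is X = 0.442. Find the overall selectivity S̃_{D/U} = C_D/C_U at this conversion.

C_A = C_{A0}(1−X) = 1.886 mol·L⁻¹.
Along a PFR/batch, dC_U/dC_A = −r_U/(r_D+r_U) = −k₂/(k₂+k₁·C_A).
Integrating from C_{A0} to C_A: C_U = (0.403/1.34)·ln[(0.403+1.34·3.38)/(0.403+1.34·1.89)] = 0.3007·ln(4.932/2.930) = 0.1566 mol·L⁻¹.
Then C_D = (C_{A0}−C_A) − C_U = 1.494 − 0.1566 = 1.337 mol·L⁻¹.
S̃_{D/U} = C_D/C_U = 1.337/0.1566 = 8.54.

8.54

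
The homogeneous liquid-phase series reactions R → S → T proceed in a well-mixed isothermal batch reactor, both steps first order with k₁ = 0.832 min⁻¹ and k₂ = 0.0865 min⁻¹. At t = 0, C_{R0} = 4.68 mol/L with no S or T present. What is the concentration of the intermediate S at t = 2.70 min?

For first-order series with pure R initially, C_S(t) = k₁C_{R0}/(k₂−k₁)·(e^(−k₁t) − e^(−k₂t)).
e^(−k₁t) = e^(−0.832×2.70) = e^(−2.246) = 0.1058; e^(−k₂t) = e^(−0.2336) = 0.7917.
C_S = 0.832×4.68/(0.0865−0.832) × (0.1058−0.7917) = (-5.223)×(-0.6859) = 3.583 mol/L.

3.58 mol/L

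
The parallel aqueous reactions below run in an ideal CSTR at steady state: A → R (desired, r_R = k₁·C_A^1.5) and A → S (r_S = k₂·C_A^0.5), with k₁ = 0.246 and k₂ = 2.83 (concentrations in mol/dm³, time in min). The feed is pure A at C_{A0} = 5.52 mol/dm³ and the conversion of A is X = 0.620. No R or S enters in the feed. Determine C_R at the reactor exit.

Exit C_A = C_{A0}(1−X) = 5.52×0.380 = 2.098 mol/dm³.
In a CSTR the entire volume is at exit conditions, so r_R = 0.246×2.098^1.5 = 0.7473 and r_S = 2.83×2.098^0.5 = 4.099.
Fraction of consumed A going to R: r_R/(r_R+r_S) = 0.1542.
C_R = 0.1542·C_{A0}·X = 0.1542×5.52×0.620 = 0.528 mol/dm³.

0.528 mol/dm³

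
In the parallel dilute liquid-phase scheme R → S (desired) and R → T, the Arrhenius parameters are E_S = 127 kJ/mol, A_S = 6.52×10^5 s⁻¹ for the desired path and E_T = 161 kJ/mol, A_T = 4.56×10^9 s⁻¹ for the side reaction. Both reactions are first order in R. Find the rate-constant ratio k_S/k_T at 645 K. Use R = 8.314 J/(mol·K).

0.0811

Since both paths have the same order in R, the concentration cancels and S_{S/T} = k_S/k_T = (A_S/A_T)·exp[(E_T−E_S)/(RT)].
(E_T−E_S)/(RT) = (161−127)×10³/(8.314×645) = 34000/5363 = 6.340.
k_S/k_T = (6.52×10^5/4.56×10^9)·exp(6.340) = 1.430×10^-4 × 567.0 = 0.0811.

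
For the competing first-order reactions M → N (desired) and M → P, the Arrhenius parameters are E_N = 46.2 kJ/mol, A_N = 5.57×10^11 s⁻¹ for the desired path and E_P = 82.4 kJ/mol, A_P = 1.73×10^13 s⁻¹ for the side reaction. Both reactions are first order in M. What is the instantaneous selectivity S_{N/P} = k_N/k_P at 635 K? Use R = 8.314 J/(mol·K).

30.6

k_N/k_P = (A_N/A_P)·exp[−(E_N−E_P)/(RT)] = (A_N/A_P)·exp[(E_P−E_N)/(RT)].
(E_P−E_N)/(RT) = (82.4−46.2)×10³/(8.314×635) = 36200/5279 = 6.857.
k_N/k_P = (5.57×10^11/1.73×10^13)·exp(6.857) = 0.03220 × 950.4 = 30.6.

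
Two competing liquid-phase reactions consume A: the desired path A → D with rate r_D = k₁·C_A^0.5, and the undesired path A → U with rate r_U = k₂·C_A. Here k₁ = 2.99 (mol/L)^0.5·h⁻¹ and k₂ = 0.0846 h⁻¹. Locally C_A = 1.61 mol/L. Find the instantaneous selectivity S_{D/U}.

S_{D/U} = r_D/r_U = (k₁·C_A^0.5)/(k₂·C_A) = (k₁/k₂)·C_A^-0.5.
= (2.99×1.610^0.5) / (0.0846×1.610) = 3.794/0.1362 = 27.9.
The undesired path is higher order in A, so low C_A (CSTR or dilute feed) favours D.

27.9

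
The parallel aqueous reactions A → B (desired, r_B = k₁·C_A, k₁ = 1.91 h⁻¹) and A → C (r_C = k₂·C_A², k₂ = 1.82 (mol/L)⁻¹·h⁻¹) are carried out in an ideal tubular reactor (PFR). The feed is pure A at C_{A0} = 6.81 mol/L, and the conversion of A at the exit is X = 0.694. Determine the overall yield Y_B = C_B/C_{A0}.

C_A = C_{A0}(1−X) = 2.084 mol/L.
Along a PFR/batch, dC_B/dC_A = −r_B/(r_B+r_C) = −k₁/(k₁+k₂·C_A).
Integrating from C_{A0} to C_A: C_B = (1.91/1.82)·ln[(1.91+1.82·6.81)/(1.91+1.82·2.08)] = 1.049·ln(14.30/5.703) = 0.9651 mol/L.
Y_B = C_B/C_{A0} = 0.9651/6.81 = 0.142.

0.142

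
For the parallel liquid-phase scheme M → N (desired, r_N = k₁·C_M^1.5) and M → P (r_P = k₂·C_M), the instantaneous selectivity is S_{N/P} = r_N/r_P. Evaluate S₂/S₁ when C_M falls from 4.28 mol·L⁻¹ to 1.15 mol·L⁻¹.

S_{N/P} = (k₁/k₂)·C_M^0.5, so S₂/S₁ = (C_{M,2}/C_{M,1})^0.5.
= (1.15/4.28)^0.5 = (0.2687)^0.5 = 0.518.

0.518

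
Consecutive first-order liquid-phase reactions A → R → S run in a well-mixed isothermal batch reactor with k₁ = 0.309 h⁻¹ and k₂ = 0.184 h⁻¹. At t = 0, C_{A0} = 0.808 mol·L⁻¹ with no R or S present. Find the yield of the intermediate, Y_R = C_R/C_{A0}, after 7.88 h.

Solving the coupled first-order balances gives C_R(t) = [k₁/(k₂−k₁)]·C_{A0}·(e^(−k₁t) − e^(−k₂t)).
e^(−k₁t) = e^(−0.309×7.88) = e^(−2.435) = 0.08760; e^(−k₂t) = e^(−1.450) = 0.2346.
C_R = 0.309×0.808/(0.184−0.309) × (0.08760−0.2346) = (-1.997)×(-0.1470) = 0.2936 mol·L⁻¹.
Y_R = C_R/C_{A0} = 0.2936/0.808 = 0.363.

0.363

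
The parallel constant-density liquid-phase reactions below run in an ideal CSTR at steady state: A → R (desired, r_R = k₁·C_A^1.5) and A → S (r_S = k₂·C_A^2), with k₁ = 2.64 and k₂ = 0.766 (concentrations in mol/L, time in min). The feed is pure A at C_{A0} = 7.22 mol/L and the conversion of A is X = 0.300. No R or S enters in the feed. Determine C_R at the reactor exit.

Exit C_A = C_{A0}(1−X) = 7.22×0.700 = 5.054 mol/L.
A CSTR operates uniformly at the exit composition, giving r_R = 30.00 and r_S = 19.57 (each k·C_A^n at C_A = 5.054).
Fraction of consumed A going to R: r_R/(r_R+r_S) = 0.6052.
C_R = 0.6052·C_{A0}·X = 0.6052×7.22×0.300 = 1.31 mol/L.

1.31 mol/L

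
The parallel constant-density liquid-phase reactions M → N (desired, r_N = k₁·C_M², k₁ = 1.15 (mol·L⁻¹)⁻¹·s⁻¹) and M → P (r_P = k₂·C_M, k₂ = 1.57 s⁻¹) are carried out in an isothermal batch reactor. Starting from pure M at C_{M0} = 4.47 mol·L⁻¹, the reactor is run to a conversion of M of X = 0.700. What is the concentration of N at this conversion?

2.08 mol·L⁻¹

C_M = C_{M0}(1−X) = 1.341 mol·L⁻¹.
Along a PFR/batch, dC_P/dC_M = −r_P/(r_N+r_P) = −k₂/(k₂+k₁·C_M).
Integrating from C_{M0} to C_M: C_P = (1.57/1.15)·ln[(1.57+1.15·4.47)/(1.57+1.15·1.34)] = 1.365·ln(6.710/3.112) = 1.049 mol·L⁻¹.
Then C_N = (C_{M0}−C_M) − C_P = 3.129 − 1.049 = 2.080 mol·L⁻¹.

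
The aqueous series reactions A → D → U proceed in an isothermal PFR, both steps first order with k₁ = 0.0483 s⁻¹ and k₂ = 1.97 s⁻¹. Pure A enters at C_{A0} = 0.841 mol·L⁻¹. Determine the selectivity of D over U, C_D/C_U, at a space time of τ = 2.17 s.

Solving the coupled first-order balances gives C_D(τ) = [k₁/(k₂−k₁)]·C_{A0}·(e^(−k₁τ) − e^(−k₂τ)).
e^(−k₁τ) = e^(−0.0483×2.17) = e^(−0.1048) = 0.9005; e^(−k₂τ) = e^(−4.275) = 0.01391.
C_D = 0.0483×0.841/(1.97−0.0483) × (0.9005−0.01391) = 0.02114×0.8866 = 0.01874 mol·L⁻¹.
C_A = C_{A0}e^(−k₁τ) = 0.7573 mol·L⁻¹, so C_U = C_{A0}−C_A−C_D = 0.06494 mol·L⁻¹; C_D/C_U = 0.289.

0.289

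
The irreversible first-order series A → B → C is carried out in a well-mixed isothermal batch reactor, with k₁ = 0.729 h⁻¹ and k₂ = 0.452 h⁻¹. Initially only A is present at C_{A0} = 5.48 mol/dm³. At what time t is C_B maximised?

1.73 h

Setting dC_B/dt = 0 gives t_opt = ln(k₂/k₁)/(k₂−k₁).
= ln(0.452/0.729)/(0.452−0.729) = ln(0.6200)/-0.2770 = -0.4780/-0.2770 = 1.73 h.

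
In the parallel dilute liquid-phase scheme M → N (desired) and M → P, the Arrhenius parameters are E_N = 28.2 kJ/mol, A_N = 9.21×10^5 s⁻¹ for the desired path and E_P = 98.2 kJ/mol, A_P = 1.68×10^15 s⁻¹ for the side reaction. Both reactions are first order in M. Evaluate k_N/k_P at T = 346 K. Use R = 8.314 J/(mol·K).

20.3

Since both paths have the same order in M, the concentration cancels and S_{N/P} = k_N/k_P = (A_N/A_P)·exp[(E_P−E_N)/(RT)].
(E_P−E_N)/(RT) = (98.2−28.2)×10³/(8.314×346) = 70000/2877 = 24.33.
k_N/k_P = (9.21×10^5/1.68×10^15)·exp(24.33) = 5.482×10^-10 × 3.699×10^10 = 20.3.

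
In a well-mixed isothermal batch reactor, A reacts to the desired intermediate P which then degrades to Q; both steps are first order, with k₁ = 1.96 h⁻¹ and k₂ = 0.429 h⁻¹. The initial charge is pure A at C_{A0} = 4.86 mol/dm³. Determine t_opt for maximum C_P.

0.992 h

The intermediate peaks when r₁ = r₂, i.e. k₁e^(−k₁t) = k₂e^(−k₂t), giving t_opt = ln(k₂/k₁)/(k₂−k₁).
= ln(0.429/1.96)/(0.429−1.96) = ln(0.2189)/-1.531 = -1.519/-1.531 = 0.992 h.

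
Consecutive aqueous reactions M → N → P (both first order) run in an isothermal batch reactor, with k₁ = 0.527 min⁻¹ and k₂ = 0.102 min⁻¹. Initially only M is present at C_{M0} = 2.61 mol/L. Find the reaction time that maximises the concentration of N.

For first-order series the maximum of C_N occurs at t_opt = ln(k₂/k₁)/(k₂−k₁).
= ln(0.102/0.527)/(0.102−0.527) = ln(0.1935)/-0.4250 = -1.642/-0.4250 = 3.86 min.

3.86 min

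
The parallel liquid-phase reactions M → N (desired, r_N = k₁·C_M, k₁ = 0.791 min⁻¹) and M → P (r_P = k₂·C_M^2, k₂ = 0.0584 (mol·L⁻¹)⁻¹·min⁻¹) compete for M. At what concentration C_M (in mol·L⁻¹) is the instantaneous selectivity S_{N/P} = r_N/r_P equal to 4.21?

S_{N/P} = (k₁/k₂)·C_M⁻¹ ⇒ C_M = (S·k₂/k₁)^(-1).
= (4.21×0.0584/0.791)^(-1) = (0.3108)^(-1) = 3.22 mol·L⁻¹.

3.22 mol·L⁻¹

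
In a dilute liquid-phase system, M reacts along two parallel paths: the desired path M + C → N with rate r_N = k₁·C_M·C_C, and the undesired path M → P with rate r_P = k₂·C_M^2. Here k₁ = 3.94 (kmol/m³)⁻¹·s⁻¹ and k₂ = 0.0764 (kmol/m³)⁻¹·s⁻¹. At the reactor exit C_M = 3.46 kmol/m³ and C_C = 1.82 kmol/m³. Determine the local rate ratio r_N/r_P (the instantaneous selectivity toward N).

S_{N/P} = r_N/r_P = (k₁·C_M·C_C)/(k₂·C_M^2) = (k₁/k₂)·C_M⁻¹·C_C.
= (3.94×3.460×1.820) / (0.0764×3.460^2) = 24.81/0.9146 = 27.1.
The undesired path is higher order in M, so low C_M (CSTR or dilute feed) favours N.

27.1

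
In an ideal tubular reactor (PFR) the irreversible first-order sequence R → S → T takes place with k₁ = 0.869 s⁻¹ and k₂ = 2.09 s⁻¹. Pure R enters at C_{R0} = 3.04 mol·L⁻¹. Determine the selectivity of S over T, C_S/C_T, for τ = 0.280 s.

Solving the coupled first-order balances gives C_S(τ) = [k₁/(k₂−k₁)]·C_{R0}·(e^(−k₁τ) − e^(−k₂τ)).
e^(−k₁τ) = e^(−0.869×0.280) = e^(−0.2433) = 0.7840; e^(−k₂τ) = e^(−0.5852) = 0.5570.
C_S = 0.869×3.04/(2.09−0.869) × (0.7840−0.5570) = 2.164×0.2270 = 0.4912 mol·L⁻¹.
C_R = C_{R0}e^(−k₁τ) = 2.383 mol·L⁻¹, so C_T = C_{R0}−C_R−C_S = 0.1654 mol·L⁻¹; C_S/C_T = 2.97.

2.97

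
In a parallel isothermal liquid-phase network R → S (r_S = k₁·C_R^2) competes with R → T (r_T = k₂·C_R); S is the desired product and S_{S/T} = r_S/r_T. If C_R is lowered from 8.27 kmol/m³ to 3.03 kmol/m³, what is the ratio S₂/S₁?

0.366

S_{S/T} = (k₁/k₂)·C_R, so S₂/S₁ = (C_{R,2}/C_{R,1}).
= 3.03/8.27 = 0.366.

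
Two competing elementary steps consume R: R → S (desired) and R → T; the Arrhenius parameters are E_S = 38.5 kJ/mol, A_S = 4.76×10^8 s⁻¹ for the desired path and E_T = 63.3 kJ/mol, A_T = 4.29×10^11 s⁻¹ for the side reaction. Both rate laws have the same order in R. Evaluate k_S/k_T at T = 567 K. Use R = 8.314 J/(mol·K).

Since both paths have the same order in R, the concentration cancels and S_{S/T} = k_S/k_T = (A_S/A_T)·exp[(E_T−E_S)/(RT)].
(E_T−E_S)/(RT) = (63.3−38.5)×10³/(8.314×567) = 24800/4714 = 5.261.
k_S/k_T = (4.76×10^8/4.29×10^11)·exp(5.261) = 0.001110 × 192.7 = 0.214.
Since E_S < E_T, lowering the temperature improves selectivity toward S.

0.214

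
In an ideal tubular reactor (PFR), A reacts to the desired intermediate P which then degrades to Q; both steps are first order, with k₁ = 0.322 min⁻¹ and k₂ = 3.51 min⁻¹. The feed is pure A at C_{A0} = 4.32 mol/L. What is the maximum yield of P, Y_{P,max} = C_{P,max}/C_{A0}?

0.0721

At the optimum, C_{P,max}/C_{A0} = (k₁/k₂)^[k₂/(k₂−k₁)].
= (0.322/3.51)^(3.51/(3.51−0.322)) = (0.09174)^(1.101) = 0.07207.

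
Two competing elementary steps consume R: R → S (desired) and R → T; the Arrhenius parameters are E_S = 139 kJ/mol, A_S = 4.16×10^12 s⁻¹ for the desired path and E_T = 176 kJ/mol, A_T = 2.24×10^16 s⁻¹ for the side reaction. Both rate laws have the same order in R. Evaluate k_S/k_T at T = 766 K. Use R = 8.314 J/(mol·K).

0.0619

Since both paths have the same order in R, the concentration cancels and S_{S/T} = k_S/k_T = (A_S/A_T)·exp[(E_T−E_S)/(RT)].
(E_T−E_S)/(RT) = (176−139)×10³/(8.314×766) = 37000/6369 = 5.810.
k_S/k_T = (4.16×10^12/2.24×10^16)·exp(5.810) = 1.857×10^-4 × 333.6 = 0.0619.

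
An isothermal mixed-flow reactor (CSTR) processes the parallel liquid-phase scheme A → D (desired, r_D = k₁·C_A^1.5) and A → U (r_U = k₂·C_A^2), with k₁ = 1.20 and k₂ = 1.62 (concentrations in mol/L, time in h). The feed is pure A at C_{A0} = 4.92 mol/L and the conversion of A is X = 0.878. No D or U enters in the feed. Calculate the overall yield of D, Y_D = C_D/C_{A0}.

0.429

Exit C_A = C_{A0}(1−X) = 4.92×0.122 = 0.6002 mol/L.
A CSTR operates uniformly at the exit composition, giving r_D = 0.5580 and r_U = 0.5837 (each k·C_A^n at C_A = 0.6002).
Fraction of consumed A going to D: r_D/(r_D+r_U) = 0.4888.
C_D = 0.4888·C_{A0}·X = 0.4888×4.92×0.878 = 2.11 mol/L; Y_D = C_D/C_{A0} = 0.429.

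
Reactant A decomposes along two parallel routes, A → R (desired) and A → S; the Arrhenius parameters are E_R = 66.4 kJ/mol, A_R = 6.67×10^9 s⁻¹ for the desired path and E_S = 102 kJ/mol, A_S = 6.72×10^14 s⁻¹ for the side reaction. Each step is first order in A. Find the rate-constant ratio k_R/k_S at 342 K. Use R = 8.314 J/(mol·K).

With equal orders, S_{R/S} = k_R/k_S = (A_R/A_S)·exp[(E_S−E_R)/(RT)].
(E_S−E_R)/(RT) = (102−66.4)×10³/(8.314×342) = 35600/2843 = 12.52.
k_R/k_S = (6.67×10^9/6.72×10^14)·exp(12.52) = 9.926×10^-6 × 2.738×10^5 = 2.72.

2.72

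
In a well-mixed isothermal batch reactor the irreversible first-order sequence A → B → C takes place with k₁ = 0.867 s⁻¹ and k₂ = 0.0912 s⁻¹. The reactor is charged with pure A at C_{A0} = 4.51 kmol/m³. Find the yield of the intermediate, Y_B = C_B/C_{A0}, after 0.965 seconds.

Solving the coupled first-order balances gives C_B(t) = [k₁/(k₂−k₁)]·C_{A0}·(e^(−k₁t) − e^(−k₂t)).
e^(−k₁t) = e^(−0.867×0.965) = e^(−0.8367) = 0.4332; e^(−k₂t) = e^(−0.08801) = 0.9158.
C_B = 0.867×4.51/(0.0912−0.867) × (0.4332−0.9158) = (-5.040)×(-0.4826) = 2.432 kmol/m³.
Y_B = C_B/C_{A0} = 2.432/4.51 = 0.539.

0.539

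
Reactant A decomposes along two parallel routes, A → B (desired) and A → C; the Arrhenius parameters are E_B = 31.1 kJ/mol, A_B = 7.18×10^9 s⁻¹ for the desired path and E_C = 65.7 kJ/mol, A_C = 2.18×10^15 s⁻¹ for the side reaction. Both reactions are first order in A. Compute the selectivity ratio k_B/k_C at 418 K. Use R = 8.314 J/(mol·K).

k_B/k_C = (A_B/A_C)·exp[−(E_B−E_C)/(RT)] = (A_B/A_C)·exp[(E_C−E_B)/(RT)].
(E_C−E_B)/(RT) = (65.7−31.1)×10³/(8.314×418) = 34600/3475 = 9.956.
k_B/k_C = (7.18×10^9/2.18×10^15)·exp(9.956) = 3.294×10^-6 × 21081 = 0.0694.

0.0694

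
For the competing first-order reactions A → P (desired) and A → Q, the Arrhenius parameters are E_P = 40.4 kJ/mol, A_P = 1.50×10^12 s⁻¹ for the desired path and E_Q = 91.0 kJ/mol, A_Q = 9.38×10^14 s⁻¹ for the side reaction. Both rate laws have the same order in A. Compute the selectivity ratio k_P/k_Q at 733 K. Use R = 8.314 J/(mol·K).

k_P/k_Q = (A_P/A_Q)·exp[−(E_P−E_Q)/(RT)] = (A_P/A_Q)·exp[(E_Q−E_P)/(RT)].
(E_Q−E_P)/(RT) = (91.0−40.4)×10³/(8.314×733) = 50600/6094 = 8.303.
k_P/k_Q = (1.50×10^12/9.38×10^14)·exp(8.303) = 0.001599 × 4036 = 6.45.
Since E_P < E_Q, lowering the temperature improves selectivity toward P.

6.45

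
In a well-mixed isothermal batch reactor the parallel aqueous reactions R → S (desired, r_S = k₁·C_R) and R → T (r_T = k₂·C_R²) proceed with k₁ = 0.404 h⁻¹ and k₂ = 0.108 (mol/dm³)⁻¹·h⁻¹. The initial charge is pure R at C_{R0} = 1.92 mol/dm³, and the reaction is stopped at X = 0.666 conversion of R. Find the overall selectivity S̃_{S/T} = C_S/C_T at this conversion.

2.98

C_R = C_{R0}(1−X) = 0.6413 mol/dm³.
Along a PFR/batch, dC_S/dC_R = −r_S/(r_S+r_T) = −k₁/(k₁+k₂·C_R).
Integrating from C_{R0} to C_R: C_S = (0.404/0.108)·ln[(0.404+0.108·1.92)/(0.404+0.108·0.641)] = 3.741·ln(0.6114/0.4733) = 0.9578 mol/dm³.
C_T = (C_{R0}−C_R)−C_S = 0.3209 mol/dm³; S̃_{S/T} = 0.9578/0.3209 = 2.98.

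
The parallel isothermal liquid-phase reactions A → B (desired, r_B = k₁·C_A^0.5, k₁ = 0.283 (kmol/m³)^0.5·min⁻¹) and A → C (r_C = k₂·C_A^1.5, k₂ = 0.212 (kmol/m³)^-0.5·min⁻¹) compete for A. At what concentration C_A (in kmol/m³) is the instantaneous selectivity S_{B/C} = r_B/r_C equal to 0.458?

2.91 kmol/m³

S_{B/C} = (k₁/k₂)·C_A⁻¹ ⇒ C_A = (S·k₂/k₁)^(-1).
= (0.458×0.212/0.283)^(-1) = (0.3431)^(-1) = 2.91 kmol/m³.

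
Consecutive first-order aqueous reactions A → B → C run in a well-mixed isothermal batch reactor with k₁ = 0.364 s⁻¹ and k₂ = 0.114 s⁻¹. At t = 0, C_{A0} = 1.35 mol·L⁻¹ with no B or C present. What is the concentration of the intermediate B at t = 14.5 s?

Solving the coupled first-order balances gives C_B(t) = [k₁/(k₂−k₁)]·C_{A0}·(e^(−k₁t) − e^(−k₂t)).
e^(−k₁t) = e^(−0.364×14.5) = e^(−5.278) = 0.005103; e^(−k₂t) = e^(−1.653) = 0.1915.
C_B = 0.364×1.35/(0.114−0.364) × (0.005103−0.1915) = (-1.966)×(-0.1864) = 0.3663 mol·L⁻¹.

0.366 mol·L⁻¹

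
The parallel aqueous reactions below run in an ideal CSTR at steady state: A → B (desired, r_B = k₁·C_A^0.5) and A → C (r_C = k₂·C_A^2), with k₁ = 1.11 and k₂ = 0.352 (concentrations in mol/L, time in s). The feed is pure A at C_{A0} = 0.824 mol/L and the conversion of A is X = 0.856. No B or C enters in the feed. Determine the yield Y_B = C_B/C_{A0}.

0.845

Exit C_A = C_{A0}(1−X) = 0.824×0.144 = 0.1187 mol/L.
In a CSTR the entire volume is at exit conditions, so r_B = 1.11×0.1187^0.5 = 0.3824 and r_C = 0.352×0.1187^2 = 0.004956.
Fraction of consumed A going to B: r_B/(r_B+r_C) = 0.9872.
C_B = 0.9872·C_{A0}·X = 0.9872×0.824×0.856 = 0.696 mol/L; Y_B = C_B/C_{A0} = 0.845.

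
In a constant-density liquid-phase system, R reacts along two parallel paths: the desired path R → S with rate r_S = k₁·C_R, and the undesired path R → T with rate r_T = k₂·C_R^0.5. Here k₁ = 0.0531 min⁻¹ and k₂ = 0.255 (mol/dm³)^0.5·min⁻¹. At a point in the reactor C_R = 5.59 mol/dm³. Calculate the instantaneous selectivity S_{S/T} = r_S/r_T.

S_{S/T} = r_S/r_T = (k₁·C_R)/(k₂·C_R^0.5) = (k₁/k₂)·C_R^0.5.
= (0.0531×5.590) / (0.255×5.590^0.5) = 0.2968/0.6029 = 0.492.
Since the desired path is higher order in R, keeping C_R high (PFR or concentrated feed) favours S.

0.492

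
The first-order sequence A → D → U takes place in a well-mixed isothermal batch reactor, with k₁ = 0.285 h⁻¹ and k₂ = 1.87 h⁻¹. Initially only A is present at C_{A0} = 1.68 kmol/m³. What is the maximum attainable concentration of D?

0.183 kmol/m³

At the optimum, C_{D,max}/C_{A0} = (k₁/k₂)^[k₂/(k₂−k₁)].
= (0.285/1.87)^(1.87/(1.87−0.285)) = (0.1524)^(1.180) = 0.1087.
C_{D,max} = 0.1087×1.68 = 0.183 kmol/m³.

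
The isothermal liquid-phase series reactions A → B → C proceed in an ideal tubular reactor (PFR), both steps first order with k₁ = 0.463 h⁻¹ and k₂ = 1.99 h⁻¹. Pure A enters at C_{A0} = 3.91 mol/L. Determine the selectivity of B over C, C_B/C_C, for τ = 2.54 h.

0.153

Solving the coupled first-order balances gives C_B(τ) = [k₁/(k₂−k₁)]·C_{A0}·(e^(−k₁τ) − e^(−k₂τ)).
e^(−k₁τ) = e^(−0.463×2.54) = e^(−1.176) = 0.3085; e^(−k₂τ) = e^(−5.055) = 0.006380.
C_B = 0.463×3.91/(1.99−0.463) × (0.3085−0.006380) = 1.186×0.3021 = 0.3582 mol/L.
C_A = C_{A0}e^(−k₁τ) = 1.206 mol/L, so C_C = C_{A0}−C_A−C_B = 2.346 mol/L; C_B/C_C = 0.153.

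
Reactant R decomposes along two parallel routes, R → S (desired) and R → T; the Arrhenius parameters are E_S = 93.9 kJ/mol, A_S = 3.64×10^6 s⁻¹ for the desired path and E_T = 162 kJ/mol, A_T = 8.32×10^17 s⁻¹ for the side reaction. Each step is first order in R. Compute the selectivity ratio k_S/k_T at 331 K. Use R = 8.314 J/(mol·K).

With equal orders, S_{S/T} = k_S/k_T = (A_S/A_T)·exp[(E_T−E_S)/(RT)].
(E_T−E_S)/(RT) = (162−93.9)×10³/(8.314×331) = 68100/2752 = 24.75.
k_S/k_T = (3.64×10^6/8.32×10^17)·exp(24.75) = 4.375×10^-12 × 5.587×10^10 = 0.244.

0.244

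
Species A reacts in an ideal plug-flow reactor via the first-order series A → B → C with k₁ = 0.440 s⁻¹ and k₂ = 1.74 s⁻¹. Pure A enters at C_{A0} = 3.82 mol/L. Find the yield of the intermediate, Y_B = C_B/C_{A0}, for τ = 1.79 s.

For first-order series with pure A initially, C_B(τ) = k₁C_{A0}/(k₂−k₁)·(e^(−k₁τ) − e^(−k₂τ)).
e^(−k₁τ) = e^(−0.440×1.79) = e^(−0.7876) = 0.4549; e^(−k₂τ) = e^(−3.115) = 0.04440.
C_B = 0.440×3.82/(1.74−0.440) × (0.4549−0.04440) = 1.293×0.4105 = 0.5308 mol/L.
Y_B = C_B/C_{A0} = 0.5308/3.82 = 0.139.

0.139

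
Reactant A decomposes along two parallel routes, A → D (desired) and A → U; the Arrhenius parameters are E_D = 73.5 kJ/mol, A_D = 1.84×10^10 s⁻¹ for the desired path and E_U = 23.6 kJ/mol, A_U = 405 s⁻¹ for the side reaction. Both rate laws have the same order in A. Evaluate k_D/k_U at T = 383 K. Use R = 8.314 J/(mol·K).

7.11

With equal orders, S_{D/U} = k_D/k_U = (A_D/A_U)·exp[(E_U−E_D)/(RT)].
(E_U−E_D)/(RT) = (23.6−73.5)×10³/(8.314×383) = -49900/3184 = -15.67.
k_D/k_U = (1.84×10^10/405)·exp(-15.67) = 4.543×10^7 × 1.564×10^-7 = 7.11.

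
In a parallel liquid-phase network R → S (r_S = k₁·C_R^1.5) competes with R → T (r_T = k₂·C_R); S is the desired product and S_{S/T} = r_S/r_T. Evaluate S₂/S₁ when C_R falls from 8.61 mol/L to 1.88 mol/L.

0.467

S_{S/T} = (k₁/k₂)·C_R^0.5, so S₂/S₁ = (C_{R,2}/C_{R,1})^0.5.
= (1.88/8.61)^0.5 = (0.2184)^0.5 = 0.467.
Selectivity toward S falls as C_R falls — high-concentration operation is favoured.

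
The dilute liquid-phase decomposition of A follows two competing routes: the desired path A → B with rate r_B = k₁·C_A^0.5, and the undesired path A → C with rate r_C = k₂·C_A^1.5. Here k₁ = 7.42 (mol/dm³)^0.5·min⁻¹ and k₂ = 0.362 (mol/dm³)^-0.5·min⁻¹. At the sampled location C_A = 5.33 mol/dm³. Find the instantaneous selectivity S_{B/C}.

S_{B/C} = r_B/r_C = (k₁·C_A^0.5)/(k₂·C_A^1.5) = (k₁/k₂)·C_A⁻¹.
= (7.42×5.330^0.5) / (0.362×5.330^1.5) = 17.13/4.455 = 3.85.
The undesired path is higher order in A, so low C_A (CSTR or dilute feed) favours B.

3.85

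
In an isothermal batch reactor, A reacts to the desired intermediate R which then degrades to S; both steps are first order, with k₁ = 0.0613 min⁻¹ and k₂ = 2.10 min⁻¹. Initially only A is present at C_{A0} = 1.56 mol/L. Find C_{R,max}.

0.0409 mol/L

At the optimum, C_{R,max}/C_{A0} = (k₁/k₂)^[k₂/(k₂−k₁)].
= (0.0613/2.10)^(2.10/(2.10−0.0613)) = (0.02919)^(1.030) = 0.02625.
C_{R,max} = 0.02625×1.56 = 0.0409 mol/L.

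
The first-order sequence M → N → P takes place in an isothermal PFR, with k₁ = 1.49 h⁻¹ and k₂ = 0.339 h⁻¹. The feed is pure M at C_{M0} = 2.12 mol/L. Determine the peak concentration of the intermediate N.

For a first-order series the maximum intermediate yield is C_{N,max}/C_{M0} = (k₁/k₂)^[k₂/(k₂−k₁)].
= (1.49/0.339)^(0.339/(0.339−1.49)) = (4.395)^(-0.2945) = 0.6466.
C_{N,max} = 0.6466×2.12 = 1.37 mol/L.

1.37 mol/L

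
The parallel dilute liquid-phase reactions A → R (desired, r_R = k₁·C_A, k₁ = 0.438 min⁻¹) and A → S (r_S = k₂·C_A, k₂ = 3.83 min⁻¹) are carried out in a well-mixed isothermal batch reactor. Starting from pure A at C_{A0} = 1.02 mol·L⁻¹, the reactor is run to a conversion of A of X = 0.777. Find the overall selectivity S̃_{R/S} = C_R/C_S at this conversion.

0.114

C_A = C_{A0}(1−X) = 0.2275 mol·L⁻¹.
Both paths are first order in A, so the instantaneous fraction to R is constant: dC_R/d(−C_A) = k₁/(k₁+k₂) = 0.1026.
C_R = 0.1026·(C_{A0}−C_A) = 0.1026×0.7925 = 0.0813 mol·L⁻¹.
C_S = (C_{A0}−C_A)−C_R = 0.7112 mol·L⁻¹; S̃_{R/S} = 0.08133/0.7112 = 0.114.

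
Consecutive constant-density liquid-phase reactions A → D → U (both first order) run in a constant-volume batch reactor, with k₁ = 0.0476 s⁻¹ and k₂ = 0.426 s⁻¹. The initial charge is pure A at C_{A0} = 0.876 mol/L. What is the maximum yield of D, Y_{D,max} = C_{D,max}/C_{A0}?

For a first-order series the maximum intermediate yield is C_{D,max}/C_{A0} = (k₁/k₂)^[k₂/(k₂−k₁)].
= (0.0476/0.426)^(0.426/(0.426−0.0476)) = (0.1117)^(1.126) = 0.08481.

0.0848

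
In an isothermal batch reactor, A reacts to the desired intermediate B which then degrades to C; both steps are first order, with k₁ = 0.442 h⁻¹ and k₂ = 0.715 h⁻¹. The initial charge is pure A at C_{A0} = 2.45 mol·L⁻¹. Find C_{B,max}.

Evaluating C_B at t_opt = ln(k₂/k₁)/(k₂−k₁) gives C_{B,max}/C_{A0} = (k₁/k₂)^[k₂/(k₂−k₁)].
= (0.442/0.715)^(0.715/(0.715−0.442)) = (0.6182)^(2.619) = 0.2837.
C_{B,max} = 0.2837×2.45 = 0.695 mol·L⁻¹.

0.695 mol·L⁻¹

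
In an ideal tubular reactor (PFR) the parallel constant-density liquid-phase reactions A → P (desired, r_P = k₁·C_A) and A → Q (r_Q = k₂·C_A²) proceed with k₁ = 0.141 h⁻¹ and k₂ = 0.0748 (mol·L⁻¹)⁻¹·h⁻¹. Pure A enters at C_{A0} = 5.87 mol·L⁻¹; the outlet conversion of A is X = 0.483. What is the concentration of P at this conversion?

C_A = C_{A0}(1−X) = 3.035 mol·L⁻¹.
Along a PFR/batch, dC_P/dC_A = −r_P/(r_P+r_Q) = −k₁/(k₁+k₂·C_A).
Integrating from C_{A0} to C_A: C_P = (0.141/0.0748)·ln[(0.141+0.0748·5.87)/(0.141+0.0748·3.03)] = 1.885·ln(0.5801/0.3680) = 0.8578 mol·L⁻¹.

0.858 mol·L⁻¹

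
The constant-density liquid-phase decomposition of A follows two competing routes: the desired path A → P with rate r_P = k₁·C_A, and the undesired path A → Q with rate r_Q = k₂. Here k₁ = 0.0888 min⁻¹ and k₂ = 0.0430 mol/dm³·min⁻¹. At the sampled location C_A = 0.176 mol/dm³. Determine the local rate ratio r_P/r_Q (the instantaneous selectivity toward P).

S_{P/Q} = r_P/r_Q = (k₁·C_A)/(k₂) = (k₁/k₂)·C_A.
= (0.0888×0.1760) / (0.0430) = 0.01563/0.04300 = 0.363.
Since the desired path is higher order in A, keeping C_A high (PFR or concentrated feed) favours P.

0.363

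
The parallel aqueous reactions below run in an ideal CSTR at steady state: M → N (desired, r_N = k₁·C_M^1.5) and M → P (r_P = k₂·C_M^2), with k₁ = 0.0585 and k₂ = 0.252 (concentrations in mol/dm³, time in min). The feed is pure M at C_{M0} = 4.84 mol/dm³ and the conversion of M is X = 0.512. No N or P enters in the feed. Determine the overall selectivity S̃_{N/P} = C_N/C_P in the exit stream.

0.151

Exit C_M = C_{M0}(1−X) = 4.84×0.488 = 2.362 mol/dm³.
In a CSTR the entire volume is at exit conditions, so r_N = 0.0585×2.362^1.5 = 0.2124 and r_P = 0.252×2.362^2 = 1.406.
Overall selectivity = C_N/C_P = r_Nτ/(r_Pτ) = r_N/r_P = 0.151.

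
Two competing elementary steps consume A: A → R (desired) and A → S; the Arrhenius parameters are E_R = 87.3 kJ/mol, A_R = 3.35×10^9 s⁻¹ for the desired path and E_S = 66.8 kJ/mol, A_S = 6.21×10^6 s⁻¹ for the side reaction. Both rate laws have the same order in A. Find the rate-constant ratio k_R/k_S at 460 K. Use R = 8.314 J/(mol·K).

2.54

Since both paths have the same order in A, the concentration cancels and S_{R/S} = k_R/k_S = (A_R/A_S)·exp[(E_S−E_R)/(RT)].
(E_S−E_R)/(RT) = (66.8−87.3)×10³/(8.314×460) = -20500/3824 = -5.360.
k_R/k_S = (3.35×10^9/6.21×10^6)·exp(-5.360) = 539.5 × 0.004700 = 2.54.
Since E_R > E_S, raising the temperature improves selectivity toward R.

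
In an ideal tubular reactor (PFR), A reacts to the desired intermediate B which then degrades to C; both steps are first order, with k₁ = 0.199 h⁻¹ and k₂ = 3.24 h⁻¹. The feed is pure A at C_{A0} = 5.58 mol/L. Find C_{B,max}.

0.286 mol/L

At the optimum, C_{B,max}/C_{A0} = (k₁/k₂)^[k₂/(k₂−k₁)].
= (0.199/3.24)^(3.24/(3.24−0.199)) = (0.06142)^(1.065) = 0.05117.
C_{B,max} = 0.05117×5.58 = 0.286 mol/L.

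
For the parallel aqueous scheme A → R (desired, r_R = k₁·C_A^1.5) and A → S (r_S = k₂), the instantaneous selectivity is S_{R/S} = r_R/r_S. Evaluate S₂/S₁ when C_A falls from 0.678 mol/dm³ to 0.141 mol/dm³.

S_{R/S} = (k₁/k₂)·C_A^1.5, so S₂/S₁ = (C_{A,2}/C_{A,1})^1.5.
= (0.141/0.678)^1.5 = (0.2080)^1.5 = 0.0948.

0.0948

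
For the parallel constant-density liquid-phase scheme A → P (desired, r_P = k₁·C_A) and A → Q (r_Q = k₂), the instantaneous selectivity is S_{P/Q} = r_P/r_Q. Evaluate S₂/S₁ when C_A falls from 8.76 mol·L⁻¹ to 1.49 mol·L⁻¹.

0.170

S_{P/Q} = (k₁/k₂)·C_A, so S₂/S₁ = (C_{A,2}/C_{A,1}).
= 1.49/8.76 = 0.170.
Selectivity toward P falls as C_A falls — high-concentration operation is favoured.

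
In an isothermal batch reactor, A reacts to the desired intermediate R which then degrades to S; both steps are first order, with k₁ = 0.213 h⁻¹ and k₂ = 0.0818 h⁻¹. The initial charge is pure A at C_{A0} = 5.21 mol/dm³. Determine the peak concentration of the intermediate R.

2.87 mol/dm³

Evaluating C_R at t_opt = ln(k₂/k₁)/(k₂−k₁) gives C_{R,max}/C_{A0} = (k₁/k₂)^[k₂/(k₂−k₁)].
= (0.213/0.0818)^(0.0818/(0.0818−0.213)) = (2.604)^(-0.6235) = 0.5506.
C_{R,max} = 0.5506×5.21 = 2.87 mol/dm³.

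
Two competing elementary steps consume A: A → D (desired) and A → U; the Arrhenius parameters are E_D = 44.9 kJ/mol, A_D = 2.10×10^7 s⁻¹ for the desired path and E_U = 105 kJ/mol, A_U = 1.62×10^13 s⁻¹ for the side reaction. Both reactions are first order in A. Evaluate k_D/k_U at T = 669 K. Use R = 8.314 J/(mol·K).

With equal orders, S_{D/U} = k_D/k_U = (A_D/A_U)·exp[(E_U−E_D)/(RT)].
(E_U−E_D)/(RT) = (105−44.9)×10³/(8.314×669) = 60100/5562 = 10.81.
k_D/k_U = (2.10×10^7/1.62×10^13)·exp(10.81) = 1.296×10^-6 × 49283 = 0.0639.

0.0639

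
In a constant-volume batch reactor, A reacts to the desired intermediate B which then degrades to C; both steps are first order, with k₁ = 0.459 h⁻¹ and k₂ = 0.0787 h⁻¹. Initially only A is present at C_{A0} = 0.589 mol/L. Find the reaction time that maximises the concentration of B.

4.64 h

The intermediate peaks when r₁ = r₂, i.e. k₁e^(−k₁t) = k₂e^(−k₂t), giving t_opt = ln(k₂/k₁)/(k₂−k₁).
= ln(0.0787/0.459)/(0.0787−0.459) = ln(0.1715)/-0.3803 = -1.763/-0.3803 = 4.64 h.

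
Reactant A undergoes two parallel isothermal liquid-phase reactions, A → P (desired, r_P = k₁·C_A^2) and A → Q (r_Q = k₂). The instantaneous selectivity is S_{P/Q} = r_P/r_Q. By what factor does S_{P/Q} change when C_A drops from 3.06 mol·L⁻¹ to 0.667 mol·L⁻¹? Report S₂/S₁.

0.0475

S_{P/Q} = (k₁/k₂)·C_A^2, so S₂/S₁ = (C_{A,2}/C_{A,1})^2.
= (0.667/3.06)^2 = (0.2180)^2 = 0.0475.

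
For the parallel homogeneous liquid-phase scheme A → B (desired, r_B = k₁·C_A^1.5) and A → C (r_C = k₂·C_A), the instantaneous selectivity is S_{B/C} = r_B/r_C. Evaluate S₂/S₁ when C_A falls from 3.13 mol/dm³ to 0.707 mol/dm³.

S_{B/C} = (k₁/k₂)·C_A^0.5, so S₂/S₁ = (C_{A,2}/C_{A,1})^0.5.
= (0.707/3.13)^0.5 = (0.2259)^0.5 = 0.475.
Selectivity toward B falls as C_A falls — high-concentration operation is favoured.

0.475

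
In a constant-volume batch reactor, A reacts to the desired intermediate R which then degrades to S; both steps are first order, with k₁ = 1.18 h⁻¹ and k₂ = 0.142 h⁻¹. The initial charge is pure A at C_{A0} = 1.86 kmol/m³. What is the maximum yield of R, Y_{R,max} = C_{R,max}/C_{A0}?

0.749

At the optimum, C_{R,max}/C_{A0} = (k₁/k₂)^[k₂/(k₂−k₁)].
= (1.18/0.142)^(0.142/(0.142−1.18)) = (8.310)^(-0.1368) = 0.7485.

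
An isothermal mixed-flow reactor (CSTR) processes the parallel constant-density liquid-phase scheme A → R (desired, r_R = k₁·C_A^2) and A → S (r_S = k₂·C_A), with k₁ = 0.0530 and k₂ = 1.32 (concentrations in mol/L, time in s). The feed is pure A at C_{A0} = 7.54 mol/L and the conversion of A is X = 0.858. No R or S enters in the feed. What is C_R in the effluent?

0.267 mol/L

Exit C_A = C_{A0}(1−X) = 7.54×0.142 = 1.071 mol/L.
Rates in a CSTR are evaluated at the outlet concentration: r_R = 0.0530×1.071^2 = 0.06076, r_S = 1.32×1.071 = 1.413.
Fraction of consumed A going to R: r_R/(r_R+r_S) = 0.04122.
C_R = 0.04122·C_{A0}·X = 0.04122×7.54×0.858 = 0.267 mol/L.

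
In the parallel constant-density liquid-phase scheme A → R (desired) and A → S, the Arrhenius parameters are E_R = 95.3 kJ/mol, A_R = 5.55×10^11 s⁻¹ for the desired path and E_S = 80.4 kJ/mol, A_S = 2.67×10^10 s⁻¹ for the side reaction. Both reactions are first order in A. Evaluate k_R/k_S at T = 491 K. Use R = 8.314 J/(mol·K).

Since both paths have the same order in A, the concentration cancels and S_{R/S} = k_R/k_S = (A_R/A_S)·exp[(E_S−E_R)/(RT)].
(E_S−E_R)/(RT) = (80.4−95.3)×10³/(8.314×491) = -14900/4082 = -3.650.
k_R/k_S = (5.55×10^11/2.67×10^10)·exp(-3.650) = 20.79 × 0.02599 = 0.540.

0.540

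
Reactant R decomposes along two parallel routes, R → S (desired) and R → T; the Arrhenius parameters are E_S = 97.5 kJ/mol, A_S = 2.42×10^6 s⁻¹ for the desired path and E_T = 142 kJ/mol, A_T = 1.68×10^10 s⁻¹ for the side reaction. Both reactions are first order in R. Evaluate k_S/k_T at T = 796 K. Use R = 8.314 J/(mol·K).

0.120

Since both paths have the same order in R, the concentration cancels and S_{S/T} = k_S/k_T = (A_S/A_T)·exp[(E_T−E_S)/(RT)].
(E_T−E_S)/(RT) = (142−97.5)×10³/(8.314×796) = 44500/6618 = 6.724.
k_S/k_T = (2.42×10^6/1.68×10^10)·exp(6.724) = 1.440×10^-4 × 832.3 = 0.120.
Since E_S < E_T, lowering the temperature improves selectivity toward S.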